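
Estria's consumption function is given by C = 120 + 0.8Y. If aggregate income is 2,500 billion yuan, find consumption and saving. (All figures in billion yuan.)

C = 120 + 0.8(2500) = 120 + 2000 = 2120
S = Y − C = 2500 − 2120 = 380

C = 2120; S = 380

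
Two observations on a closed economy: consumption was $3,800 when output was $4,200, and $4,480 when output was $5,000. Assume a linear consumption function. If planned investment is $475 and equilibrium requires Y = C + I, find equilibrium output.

Y = 4700

MPC = (4480 − 3800)/(5000 − 4200) = 680/800 = 0.85
a = 3800 − 0.85(4200) = 230
Equilibrium: Y = 230 + 0.85Y + 475
0.15Y = 705, so Y = 705/0.15 = 4700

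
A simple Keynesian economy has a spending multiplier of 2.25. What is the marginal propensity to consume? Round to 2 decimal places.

MPC = 0.56

k = 1/(1 − MPC), so 1 − MPC = 1/k = 1/2.25 = 0.4444
MPC = 1 − 0.4444 = 0.56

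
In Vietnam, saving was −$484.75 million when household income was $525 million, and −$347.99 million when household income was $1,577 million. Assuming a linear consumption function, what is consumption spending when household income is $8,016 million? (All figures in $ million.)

C = 7526.92

MPS = ΔS/ΔY = (-347.99 − (-484.75))/(1577 − 525) = 136.76/1052 = 0.13
MPC = 1 − MPS = 0.87
Autonomous saving = -484.75 − 0.13(525) = -553, so a = 553
C = 553 + 0.87(8016) = 553 + 6973.92 = 7526.92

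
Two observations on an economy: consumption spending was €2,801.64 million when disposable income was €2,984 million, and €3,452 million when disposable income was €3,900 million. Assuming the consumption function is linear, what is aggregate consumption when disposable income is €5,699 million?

C = 4729.29

MPC = (3452 − 2801.64)/(3900 − 2984) = 650.36/916 = 0.71
a = 2801.64 − 0.71(2984) = 2801.64 − 2118.64 = 683
C = 683 + 0.71(5699) = 683 + 4046.29 = 4729.29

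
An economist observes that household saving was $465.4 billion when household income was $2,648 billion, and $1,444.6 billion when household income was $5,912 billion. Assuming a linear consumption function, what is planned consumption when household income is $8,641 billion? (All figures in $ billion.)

C = 6377.7

MPS = ΔS/ΔY = (1444.6 − 465.4)/(5912 − 2648) = 979.2/3264 = 0.3
MPC = 1 − MPS = 0.7
Autonomous saving = 465.4 − 0.3(2648) = -329, so a = 329
C = 329 + 0.7(8641) = 329 + 6048.7 = 6377.7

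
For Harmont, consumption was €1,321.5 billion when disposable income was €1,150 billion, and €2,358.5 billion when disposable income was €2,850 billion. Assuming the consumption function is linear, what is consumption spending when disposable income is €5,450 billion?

C = 3944.5

MPC = (2358.5 − 1321.5)/(2850 − 1150) = 1037/1700 = 0.61
a = 1321.5 − 0.61(1150) = 1321.5 − 701.5 = 620
C = 620 + 0.61(5450) = 620 + 3324.5 = 3944.5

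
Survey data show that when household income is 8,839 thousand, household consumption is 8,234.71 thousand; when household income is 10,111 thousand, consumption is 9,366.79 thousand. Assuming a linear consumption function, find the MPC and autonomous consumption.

MPC = 0.89; a = 368

MPC = ΔC/ΔY = (9366.79 − 8234.71)/(10111 − 8839) = 1132.08/1272 = 0.89
a = C − MPC·Y = 8234.71 − 0.89(8839) = 8234.71 − 7866.71 = 368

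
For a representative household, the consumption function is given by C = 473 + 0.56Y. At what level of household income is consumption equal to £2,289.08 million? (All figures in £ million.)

473 + 0.56Y = 2289.08
0.56Y = 1816.08, so Y = 1816.08/0.56 = 3243

Y = 3243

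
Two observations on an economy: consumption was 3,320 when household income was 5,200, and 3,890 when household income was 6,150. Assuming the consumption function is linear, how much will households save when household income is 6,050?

S = 2220

MPC = (3890 − 3320)/(6150 − 5200) = 570/950 = 0.6
a = 3320 − 0.6(5200) = 3320 − 3120 = 200
C = 200 + 0.6(6050) = 3830
S = 6050 − 3830 = 2220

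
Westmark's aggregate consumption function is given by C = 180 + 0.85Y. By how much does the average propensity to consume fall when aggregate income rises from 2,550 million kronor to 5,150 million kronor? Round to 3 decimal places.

ΔAPC = 0.036

At Y = 2550: C = 180 + 0.85(2550) = 2347.5, APC = 2347.5/2550 = 0.9206
At Y = 5150: C = 4557.5, APC = 4557.5/5150 = 0.8850
Fall in APC = 0.9206 − 0.8850 = 0.0356 ≈ 0.036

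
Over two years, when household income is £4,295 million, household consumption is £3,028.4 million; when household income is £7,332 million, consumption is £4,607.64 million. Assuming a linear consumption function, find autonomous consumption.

a = 795

MPC = ΔC/ΔY = (4607.64 − 3028.4)/(7332 − 4295) = 1579.24/3037 = 0.52
a = C − MPC·Y = 3028.4 − 0.52(4295) = 3028.4 − 2233.4 = 795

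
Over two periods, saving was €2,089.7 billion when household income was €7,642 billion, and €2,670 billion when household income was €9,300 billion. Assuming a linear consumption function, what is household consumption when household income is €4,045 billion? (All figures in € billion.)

MPS = ΔS/ΔY = (2670 − 2089.7)/(9300 − 7642) = 580.3/1658 = 0.35
MPC = 1 − MPS = 0.65
Autonomous saving = 2089.7 − 0.35(7642) = -585, so a = 585
C = 585 + 0.65(4045) = 585 + 2629.25 = 3214.25

C = 3214.25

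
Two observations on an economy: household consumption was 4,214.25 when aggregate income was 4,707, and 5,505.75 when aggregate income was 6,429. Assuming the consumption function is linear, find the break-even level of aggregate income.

Y = 2736

MPC = (5505.75 − 4214.25)/(6429 − 4707) = 1291.5/1722 = 0.75
a = 4214.25 − 0.75(4707) = 4214.25 − 3530.25 = 684
Break-even: Y = a/(1−MPC) = 684/0.25 = 2736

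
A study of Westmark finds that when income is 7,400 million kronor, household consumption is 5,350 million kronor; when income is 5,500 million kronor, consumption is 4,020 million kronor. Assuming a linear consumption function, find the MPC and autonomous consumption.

MPC = 0.7; a = 170

MPC = ΔC/ΔY = (5350 − 4020)/(7400 − 5500) = 1330/1900 = 0.7
a = C − MPC·Y = 4020 − 0.7(5500) = 4020 − 3850 = 170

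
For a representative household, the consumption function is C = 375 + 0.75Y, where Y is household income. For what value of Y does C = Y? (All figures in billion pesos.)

Y = 1500

At break-even, C = Y: 375 + 0.75Y = Y
0.25Y = 375, so Y = 375/0.25 = 1500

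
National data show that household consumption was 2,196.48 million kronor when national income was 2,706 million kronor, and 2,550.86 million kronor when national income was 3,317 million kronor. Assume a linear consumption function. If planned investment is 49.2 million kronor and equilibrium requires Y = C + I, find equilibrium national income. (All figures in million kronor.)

MPC = (2550.86 − 2196.48)/(3317 − 2706) = 354.38/611 = 0.58
a = 2196.48 − 0.58(2706) = 627
Equilibrium: Y = 627 + 0.58Y + 49.2
0.42Y = 676.2, so Y = 676.2/0.42 = 1610

Y = 1610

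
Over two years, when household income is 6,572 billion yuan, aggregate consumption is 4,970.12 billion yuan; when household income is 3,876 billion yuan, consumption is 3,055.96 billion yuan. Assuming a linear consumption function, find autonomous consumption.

a = 304

MPC = ΔC/ΔY = (4970.12 − 3055.96)/(6572 − 3876) = 1914.16/2696 = 0.71
a = C − MPC·Y = 3055.96 − 0.71(3876) = 3055.96 − 2751.96 = 304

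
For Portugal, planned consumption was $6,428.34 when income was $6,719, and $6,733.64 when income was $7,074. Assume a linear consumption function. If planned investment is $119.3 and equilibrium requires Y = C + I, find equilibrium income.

Y = 5495

MPC = (6733.64 − 6428.34)/(7074 − 6719) = 305.3/355 = 0.86
a = 6428.34 − 0.86(6719) = 650
Equilibrium: Y = 650 + 0.86Y + 119.3
0.14Y = 769.3, so Y = 769.3/0.14 = 5495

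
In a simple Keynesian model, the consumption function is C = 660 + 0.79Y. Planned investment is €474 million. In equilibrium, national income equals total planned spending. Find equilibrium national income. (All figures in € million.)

Y = 5400

Y = C + I = 660 + 0.79Y + 474
Y − 0.79Y = 1134
0.21Y = 1134, so Y = 1134/0.21 = 5400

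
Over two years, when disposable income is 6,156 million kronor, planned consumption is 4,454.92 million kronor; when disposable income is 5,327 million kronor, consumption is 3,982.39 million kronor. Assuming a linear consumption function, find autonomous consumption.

MPC = ΔC/ΔY = (4454.92 − 3982.39)/(6156 − 5327) = 472.53/829 = 0.57
a = C − MPC·Y = 3982.39 − 0.57(5327) = 3982.39 − 3036.39 = 946

a = 946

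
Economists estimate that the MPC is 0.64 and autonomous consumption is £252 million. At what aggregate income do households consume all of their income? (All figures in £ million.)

Y = 700

At break-even, C = Y: 252 + 0.64Y = Y
0.36Y = 252, so Y = 252/0.36 = 700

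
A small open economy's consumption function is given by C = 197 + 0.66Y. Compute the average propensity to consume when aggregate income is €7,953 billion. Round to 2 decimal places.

APC = 0.68

C = 197 + 0.66(7953) = 5445.98
APC = C/Y = 5445.98/7953 = 0.68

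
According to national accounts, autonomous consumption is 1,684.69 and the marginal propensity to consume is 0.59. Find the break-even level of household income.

Y = 4109

At break-even, C = Y: 1684.69 + 0.59Y = Y
0.41Y = 1684.69, so Y = 1684.69/0.41 = 4109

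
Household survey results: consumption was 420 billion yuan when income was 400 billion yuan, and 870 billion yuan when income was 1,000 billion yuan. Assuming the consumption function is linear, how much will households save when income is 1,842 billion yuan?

MPC = (870 − 420)/(1000 − 400) = 450/600 = 0.75
a = 420 − 0.75(400) = 420 − 300 = 120
C = 120 + 0.75(1842) = 1501.5
S = 1842 − 1501.5 = 340.5

S = 340.5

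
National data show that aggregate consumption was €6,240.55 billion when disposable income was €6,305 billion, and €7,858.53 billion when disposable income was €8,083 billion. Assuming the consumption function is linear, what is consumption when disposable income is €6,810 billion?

C = 6700.1

MPC = (7858.53 − 6240.55)/(8083 − 6305) = 1617.98/1778 = 0.91
a = 6240.55 − 0.91(6305) = 6240.55 − 5737.55 = 503
C = 503 + 0.91(6810) = 503 + 6197.1 = 6700.1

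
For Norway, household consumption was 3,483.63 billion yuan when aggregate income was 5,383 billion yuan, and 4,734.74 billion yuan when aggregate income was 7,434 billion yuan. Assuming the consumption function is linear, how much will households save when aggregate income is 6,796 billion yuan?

S = 2450.44

MPC = (4734.74 − 3483.63)/(7434 − 5383) = 1251.11/2051 = 0.61
a = 3483.63 − 0.61(5383) = 3483.63 − 3283.63 = 200
C = 200 + 0.61(6796) = 4345.56
S = 6796 − 4345.56 = 2450.44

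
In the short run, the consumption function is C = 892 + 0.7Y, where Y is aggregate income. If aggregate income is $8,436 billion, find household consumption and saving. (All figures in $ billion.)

C = 6797.2; S = 1638.8

C = 892 + 0.7(8436) = 892 + 5905.2 = 6797.2
S = Y − C = 8436 − 6797.2 = 1638.8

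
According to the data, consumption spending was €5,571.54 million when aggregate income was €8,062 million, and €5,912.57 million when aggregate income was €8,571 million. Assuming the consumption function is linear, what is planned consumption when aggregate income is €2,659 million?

MPC = (5912.57 − 5571.54)/(8571 − 8062) = 341.03/509 = 0.67
a = 5571.54 − 0.67(8062) = 5571.54 − 5401.54 = 170
C = 170 + 0.67(2659) = 170 + 1781.53 = 1951.53

C = 1951.53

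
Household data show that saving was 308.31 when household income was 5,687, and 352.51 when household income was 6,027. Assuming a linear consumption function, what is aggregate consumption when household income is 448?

C = 820.76

MPS = ΔS/ΔY = (352.51 − 308.31)/(6027 − 5687) = 44.2/340 = 0.13
MPC = 1 − MPS = 0.87
Autonomous saving = 308.31 − 0.13(5687) = -431, so a = 431
C = 431 + 0.87(448) = 431 + 389.76 = 820.76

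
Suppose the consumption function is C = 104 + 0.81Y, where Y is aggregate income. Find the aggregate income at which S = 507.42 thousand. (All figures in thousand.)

Y = 3218

S = Y − C = -104 + 0.19Y
-104 + 0.19Y = 507.42, so 0.19Y = 611.42 and Y = 3218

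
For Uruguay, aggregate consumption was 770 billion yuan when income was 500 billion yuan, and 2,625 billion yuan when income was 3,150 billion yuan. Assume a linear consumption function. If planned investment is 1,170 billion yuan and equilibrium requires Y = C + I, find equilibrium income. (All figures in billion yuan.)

Y = 5300

MPC = (2625 − 770)/(3150 − 500) = 1855/2650 = 0.7
a = 770 − 0.7(500) = 420
Equilibrium: Y = 420 + 0.7Y + 1170
0.3Y = 1590, so Y = 1590/0.3 = 5300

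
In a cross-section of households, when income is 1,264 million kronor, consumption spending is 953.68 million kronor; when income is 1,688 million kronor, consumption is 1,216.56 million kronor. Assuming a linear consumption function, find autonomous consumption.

a = 170

MPC = ΔC/ΔY = (1216.56 − 953.68)/(1688 − 1264) = 262.88/424 = 0.62
a = C − MPC·Y = 953.68 − 0.62(1264) = 953.68 − 783.68 = 170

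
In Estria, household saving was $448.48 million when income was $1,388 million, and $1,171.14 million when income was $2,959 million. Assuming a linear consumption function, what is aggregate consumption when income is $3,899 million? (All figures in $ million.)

C = 2295.46

MPS = ΔS/ΔY = (1171.14 − 448.48)/(2959 − 1388) = 722.66/1571 = 0.46
MPC = 1 − MPS = 0.54
Autonomous saving = 448.48 − 0.46(1388) = -190, so a = 190
C = 190 + 0.54(3899) = 190 + 2105.46 = 2295.46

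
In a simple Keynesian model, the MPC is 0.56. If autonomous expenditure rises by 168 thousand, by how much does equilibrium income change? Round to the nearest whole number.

ΔY ≈ 382

The multiplier is 1/(1 − MPC) = 1/0.44.
ΔY = 168/0.44 = 381.82 ≈ 382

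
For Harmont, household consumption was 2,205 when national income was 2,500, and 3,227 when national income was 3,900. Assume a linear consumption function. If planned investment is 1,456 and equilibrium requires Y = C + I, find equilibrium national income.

MPC = (3227 − 2205)/(3900 − 2500) = 1022/1400 = 0.73
a = 2205 − 0.73(2500) = 380
Equilibrium: Y = 380 + 0.73Y + 1456
0.27Y = 1836, so Y = 1836/0.27 = 6800

Y = 6800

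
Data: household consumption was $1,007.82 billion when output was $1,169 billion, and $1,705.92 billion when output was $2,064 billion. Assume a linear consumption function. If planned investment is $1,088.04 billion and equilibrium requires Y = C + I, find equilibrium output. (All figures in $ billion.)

MPC = (1705.92 − 1007.82)/(2064 − 1169) = 698.1/895 = 0.78
a = 1007.82 − 0.78(1169) = 96
Equilibrium: Y = 96 + 0.78Y + 1088.04
0.22Y = 1184.04, so Y = 1184.04/0.22 = 5382

Y = 5382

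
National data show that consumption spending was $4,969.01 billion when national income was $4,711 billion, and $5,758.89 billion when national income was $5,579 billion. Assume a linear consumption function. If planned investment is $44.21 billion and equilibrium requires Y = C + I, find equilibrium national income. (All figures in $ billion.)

Y = 8069

MPC = (5758.89 − 4969.01)/(5579 − 4711) = 789.88/868 = 0.91
a = 4969.01 − 0.91(4711) = 682
Equilibrium: Y = 682 + 0.91Y + 44.21
0.09Y = 726.21, so Y = 726.21/0.09 = 8069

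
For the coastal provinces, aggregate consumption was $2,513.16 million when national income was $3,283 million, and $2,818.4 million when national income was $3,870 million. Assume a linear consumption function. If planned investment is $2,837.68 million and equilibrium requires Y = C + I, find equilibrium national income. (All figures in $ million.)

Y = 7591

MPC = (2818.4 − 2513.16)/(3870 − 3283) = 305.24/587 = 0.52
a = 2513.16 − 0.52(3283) = 806
Equilibrium: Y = 806 + 0.52Y + 2837.68
0.48Y = 3643.68, so Y = 3643.68/0.48 = 7591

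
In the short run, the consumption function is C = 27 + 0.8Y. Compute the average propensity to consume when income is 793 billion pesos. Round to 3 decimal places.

APC = 0.834

C = 27 + 0.8(793) = 661.4
APC = C/Y = 661.4/793 = 0.834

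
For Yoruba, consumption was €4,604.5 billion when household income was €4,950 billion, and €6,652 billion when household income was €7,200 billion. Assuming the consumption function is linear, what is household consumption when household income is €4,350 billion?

MPC = (6652 − 4604.5)/(7200 − 4950) = 2047.5/2250 = 0.91
a = 4604.5 − 0.91(4950) = 4604.5 − 4504.5 = 100
C = 100 + 0.91(4350) = 100 + 3958.5 = 4058.5

C = 4058.5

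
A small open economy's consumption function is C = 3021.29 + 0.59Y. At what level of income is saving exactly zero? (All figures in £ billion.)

At break-even, C = Y: 3021.29 + 0.59Y = Y
0.41Y = 3021.29, so Y = 3021.29/0.41 = 7369

Y = 7369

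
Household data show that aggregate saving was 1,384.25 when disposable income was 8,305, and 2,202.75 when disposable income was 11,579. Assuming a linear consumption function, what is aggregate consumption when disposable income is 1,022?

C = 1458.5

MPS = ΔS/ΔY = (2202.75 − 1384.25)/(11579 − 8305) = 818.5/3274 = 0.25
MPC = 1 − MPS = 0.75
Autonomous saving = 1384.25 − 0.25(8305) = -692, so a = 692
C = 692 + 0.75(1022) = 692 + 766.5 = 1458.5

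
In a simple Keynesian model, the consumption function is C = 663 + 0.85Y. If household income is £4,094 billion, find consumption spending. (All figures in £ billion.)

C = 663 + 0.85(4094) = 663 + 3479.9 = 4142.9

C = 4142.9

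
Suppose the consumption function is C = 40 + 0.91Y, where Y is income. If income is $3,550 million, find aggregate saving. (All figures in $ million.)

S = 279.5

C = 40 + 0.91(3550) = 40 + 3230.5 = 3270.5
S = Y − C = 3550 − 3270.5 = 279.5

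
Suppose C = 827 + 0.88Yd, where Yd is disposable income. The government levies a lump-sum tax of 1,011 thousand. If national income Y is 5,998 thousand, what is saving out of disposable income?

Yd = Y − T = 5998 − 1011 = 4987
C = 827 + 0.88(4987) = 827 + 4388.56 = 5215.56
S = Yd − C = 4987 − 5215.56 = -228.56

S = -228.56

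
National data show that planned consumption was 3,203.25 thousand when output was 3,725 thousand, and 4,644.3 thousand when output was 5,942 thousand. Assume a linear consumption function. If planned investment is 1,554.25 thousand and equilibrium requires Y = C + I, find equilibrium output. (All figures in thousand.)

MPC = (4644.3 − 3203.25)/(5942 − 3725) = 1441.05/2217 = 0.65
a = 3203.25 − 0.65(3725) = 782
Equilibrium: Y = 782 + 0.65Y + 1554.25
0.35Y = 2336.25, so Y = 2336.25/0.35 = 6675

Y = 6675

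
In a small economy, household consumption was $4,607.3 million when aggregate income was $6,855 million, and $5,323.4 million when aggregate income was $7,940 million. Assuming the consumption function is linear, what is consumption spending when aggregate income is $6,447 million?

MPC = (5323.4 − 4607.3)/(7940 − 6855) = 716.1/1085 = 0.66
a = 4607.3 − 0.66(6855) = 4607.3 − 4524.3 = 83
C = 83 + 0.66(6447) = 83 + 4255.02 = 4338.02

C = 4338.02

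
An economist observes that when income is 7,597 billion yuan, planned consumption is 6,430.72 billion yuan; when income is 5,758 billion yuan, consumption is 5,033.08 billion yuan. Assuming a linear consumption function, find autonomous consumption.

a = 657

MPC = ΔC/ΔY = (6430.72 − 5033.08)/(7597 − 5758) = 1397.64/1839 = 0.76
a = C − MPC·Y = 5033.08 − 0.76(5758) = 5033.08 − 4376.08 = 657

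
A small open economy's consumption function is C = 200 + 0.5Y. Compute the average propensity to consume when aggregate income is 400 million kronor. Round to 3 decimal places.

APC = 1.000

C = 200 + 0.5(400) = 400
APC = C/Y = 400/400 = 1.000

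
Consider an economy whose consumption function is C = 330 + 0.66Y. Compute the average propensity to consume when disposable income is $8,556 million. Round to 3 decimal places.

APC = 0.699

C = 330 + 0.66(8556) = 5976.96
APC = C/Y = 5976.96/8556 = 0.699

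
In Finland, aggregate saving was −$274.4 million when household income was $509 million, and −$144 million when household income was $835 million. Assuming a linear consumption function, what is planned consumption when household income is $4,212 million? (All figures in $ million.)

MPS = ΔS/ΔY = (-144 − (-274.4))/(835 − 509) = 130.4/326 = 0.4
MPC = 1 − MPS = 0.6
Autonomous saving = -274.4 − 0.4(509) = -478, so a = 478
C = 478 + 0.6(4212) = 478 + 2527.2 = 3005.2

C = 3005.2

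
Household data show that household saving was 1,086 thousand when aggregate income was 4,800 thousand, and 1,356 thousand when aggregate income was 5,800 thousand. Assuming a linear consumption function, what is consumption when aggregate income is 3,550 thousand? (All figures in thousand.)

MPS = ΔS/ΔY = (1356 − 1086)/(5800 − 4800) = 270/1000 = 0.27
MPC = 1 − MPS = 0.73
Autonomous saving = 1086 − 0.27(4800) = -210, so a = 210
C = 210 + 0.73(3550) = 210 + 2591.5 = 2801.5

C = 2801.5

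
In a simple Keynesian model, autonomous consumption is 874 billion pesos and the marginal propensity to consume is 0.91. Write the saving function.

S = -874 + 0.09Y

S = Y − C = Y − (874 + 0.91Y) = -874 + (1 − 0.91)Y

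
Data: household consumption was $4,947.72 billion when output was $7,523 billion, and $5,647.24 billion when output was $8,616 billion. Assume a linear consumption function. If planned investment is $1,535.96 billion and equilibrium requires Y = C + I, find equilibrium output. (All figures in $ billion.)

MPC = (5647.24 − 4947.72)/(8616 − 7523) = 699.52/1093 = 0.64
a = 4947.72 − 0.64(7523) = 133
Equilibrium: Y = 133 + 0.64Y + 1535.96
0.36Y = 1668.96, so Y = 1668.96/0.36 = 4636

Y = 4636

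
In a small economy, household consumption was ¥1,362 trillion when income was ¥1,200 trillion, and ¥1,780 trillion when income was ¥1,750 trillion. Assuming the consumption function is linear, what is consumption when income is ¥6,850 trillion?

C = 5656

MPC = (1780 − 1362)/(1750 − 1200) = 418/550 = 0.76
a = 1362 − 0.76(1200) = 1362 − 912 = 450
C = 450 + 0.76(6850) = 450 + 5206 = 5656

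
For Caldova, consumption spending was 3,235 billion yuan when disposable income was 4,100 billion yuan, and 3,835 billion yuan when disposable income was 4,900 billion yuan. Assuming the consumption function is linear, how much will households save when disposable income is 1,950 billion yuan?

S = 327.5

MPC = (3835 − 3235)/(4900 − 4100) = 600/800 = 0.75
a = 3235 − 0.75(4100) = 3235 − 3075 = 160
C = 160 + 0.75(1950) = 1622.5
S = 1950 − 1622.5 = 327.5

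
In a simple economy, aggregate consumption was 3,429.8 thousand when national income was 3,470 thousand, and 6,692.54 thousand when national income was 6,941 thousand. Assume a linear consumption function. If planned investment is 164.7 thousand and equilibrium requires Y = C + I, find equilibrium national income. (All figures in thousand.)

MPC = (6692.54 − 3429.8)/(6941 − 3470) = 3262.74/3471 = 0.94
a = 3429.8 − 0.94(3470) = 168
Equilibrium: Y = 168 + 0.94Y + 164.7
0.06Y = 332.7, so Y = 332.7/0.06 = 5545

Y = 5545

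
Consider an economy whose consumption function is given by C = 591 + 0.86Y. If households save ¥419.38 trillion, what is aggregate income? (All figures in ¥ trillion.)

Y = 7217

S = Y − C = -591 + 0.14Y
-591 + 0.14Y = 419.38, so 0.14Y = 1010.38 and Y = 7217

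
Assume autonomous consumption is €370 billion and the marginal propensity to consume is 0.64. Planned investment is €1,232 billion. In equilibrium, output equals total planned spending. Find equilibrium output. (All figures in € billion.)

Y = 4450

Y = C + I = 370 + 0.64Y + 1232
Y − 0.64Y = 1602
0.36Y = 1602, so Y = 1602/0.36 = 4450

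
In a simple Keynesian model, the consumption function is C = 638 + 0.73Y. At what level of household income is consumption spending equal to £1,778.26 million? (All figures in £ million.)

638 + 0.73Y = 1778.26
0.73Y = 1140.26, so Y = 1140.26/0.73 = 1562

Y = 1562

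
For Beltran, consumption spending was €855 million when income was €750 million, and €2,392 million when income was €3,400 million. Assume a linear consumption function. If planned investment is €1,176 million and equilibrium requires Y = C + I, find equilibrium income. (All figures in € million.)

MPC = (2392 − 855)/(3400 − 750) = 1537/2650 = 0.58
a = 855 − 0.58(750) = 420
Equilibrium: Y = 420 + 0.58Y + 1176
0.42Y = 1596, so Y = 1596/0.42 = 3800

Y = 3800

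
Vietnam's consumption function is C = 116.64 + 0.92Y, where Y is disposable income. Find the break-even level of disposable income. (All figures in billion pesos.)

At break-even, C = Y: 116.64 + 0.92Y = Y
0.08Y = 116.64, so Y = 116.64/0.08 = 1458

Y = 1458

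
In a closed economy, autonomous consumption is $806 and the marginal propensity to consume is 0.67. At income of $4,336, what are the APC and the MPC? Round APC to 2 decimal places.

APC = 0.86; MPC = 0.67

MPC = 0.67 (the slope of the consumption function)
C = 806 + 0.67(4336) = 3711.12, so APC = 3711.12/4336 = 0.86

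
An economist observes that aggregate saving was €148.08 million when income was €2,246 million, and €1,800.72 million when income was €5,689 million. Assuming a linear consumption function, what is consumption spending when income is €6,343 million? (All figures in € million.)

C = 4228.36

MPS = ΔS/ΔY = (1800.72 − 148.08)/(5689 − 2246) = 1652.64/3443 = 0.48
MPC = 1 − MPS = 0.52
Autonomous saving = 148.08 − 0.48(2246) = -930, so a = 930
C = 930 + 0.52(6343) = 930 + 3298.36 = 4228.36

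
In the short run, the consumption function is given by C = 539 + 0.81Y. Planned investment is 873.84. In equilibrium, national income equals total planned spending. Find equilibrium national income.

Y = 7436

Y = C + I = 539 + 0.81Y + 873.84
Y − 0.81Y = 1412.84
0.19Y = 1412.84, so Y = 1412.84/0.19 = 7436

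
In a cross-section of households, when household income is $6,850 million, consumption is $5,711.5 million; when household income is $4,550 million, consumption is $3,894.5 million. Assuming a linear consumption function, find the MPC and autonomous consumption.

MPC = ΔC/ΔY = (5711.5 − 3894.5)/(6850 − 4550) = 1817/2300 = 0.79
a = C − MPC·Y = 3894.5 − 0.79(4550) = 3894.5 − 3594.5 = 300

MPC = 0.79; a = 300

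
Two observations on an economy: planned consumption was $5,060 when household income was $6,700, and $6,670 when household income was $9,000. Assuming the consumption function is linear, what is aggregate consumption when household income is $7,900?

MPC = (6670 − 5060)/(9000 − 6700) = 1610/2300 = 0.7
a = 5060 − 0.7(6700) = 5060 − 4690 = 370
C = 370 + 0.7(7900) = 370 + 5530 = 5900

C = 5900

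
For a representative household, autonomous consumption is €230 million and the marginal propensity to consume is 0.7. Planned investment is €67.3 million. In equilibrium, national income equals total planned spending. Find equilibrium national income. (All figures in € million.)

Y = 991

Y = C + I = 230 + 0.7Y + 67.3
Y − 0.7Y = 297.3
0.3Y = 297.3, so Y = 297.3/0.3 = 991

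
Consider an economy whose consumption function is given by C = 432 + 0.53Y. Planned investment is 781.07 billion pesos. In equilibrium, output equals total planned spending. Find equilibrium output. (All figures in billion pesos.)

Y = C + I = 432 + 0.53Y + 781.07
Y − 0.53Y = 1213.07
0.47Y = 1213.07, so Y = 1213.07/0.47 = 2581

Y = 2581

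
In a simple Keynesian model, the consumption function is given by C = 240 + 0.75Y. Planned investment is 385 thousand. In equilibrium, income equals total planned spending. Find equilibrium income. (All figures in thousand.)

Y = C + I = 240 + 0.75Y + 385
Y − 0.75Y = 625
0.25Y = 625, so Y = 625/0.25 = 2500

Y = 2500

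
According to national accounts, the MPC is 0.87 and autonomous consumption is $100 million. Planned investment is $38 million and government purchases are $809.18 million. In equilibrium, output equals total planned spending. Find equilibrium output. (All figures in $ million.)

Y = C + I + G = 100 + 0.87Y + 38 + 809.18
Y − 0.87Y = 947.18
0.13Y = 947.18, so Y = 947.18/0.13 = 7286

Y = 7286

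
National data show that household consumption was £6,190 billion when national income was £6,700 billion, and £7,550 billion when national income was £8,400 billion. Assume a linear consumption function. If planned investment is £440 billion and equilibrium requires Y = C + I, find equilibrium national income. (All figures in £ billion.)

MPC = (7550 − 6190)/(8400 − 6700) = 1360/1700 = 0.8
a = 6190 − 0.8(6700) = 830
Equilibrium: Y = 830 + 0.8Y + 440
0.2Y = 1270, so Y = 1270/0.2 = 6350

Y = 6350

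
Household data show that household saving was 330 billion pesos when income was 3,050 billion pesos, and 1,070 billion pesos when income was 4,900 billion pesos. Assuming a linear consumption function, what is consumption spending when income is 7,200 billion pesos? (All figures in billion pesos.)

C = 5210

MPS = ΔS/ΔY = (1070 − 330)/(4900 − 3050) = 740/1850 = 0.4
MPC = 1 − MPS = 0.6
Autonomous saving = 330 − 0.4(3050) = -890, so a = 890
C = 890 + 0.6(7200) = 890 + 4320 = 5210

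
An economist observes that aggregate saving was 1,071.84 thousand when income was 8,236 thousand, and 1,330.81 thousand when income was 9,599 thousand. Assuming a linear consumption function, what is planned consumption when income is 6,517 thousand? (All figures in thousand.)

MPS = ΔS/ΔY = (1330.81 − 1071.84)/(9599 − 8236) = 258.97/1363 = 0.19
MPC = 1 − MPS = 0.81
Autonomous saving = 1071.84 − 0.19(8236) = -493, so a = 493
C = 493 + 0.81(6517) = 493 + 5278.77 = 5771.77

C = 5771.77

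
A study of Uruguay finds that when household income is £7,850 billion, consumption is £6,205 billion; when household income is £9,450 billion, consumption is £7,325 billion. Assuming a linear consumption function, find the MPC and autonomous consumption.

MPC = ΔC/ΔY = (7325 − 6205)/(9450 − 7850) = 1120/1600 = 0.7
a = C − MPC·Y = 6205 − 0.7(7850) = 6205 − 5495 = 710

MPC = 0.7; a = 710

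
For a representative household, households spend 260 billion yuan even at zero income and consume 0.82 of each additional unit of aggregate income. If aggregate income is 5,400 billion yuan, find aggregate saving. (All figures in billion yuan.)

C = 260 + 0.82(5400) = 260 + 4428 = 4688
S = Y − C = 5400 − 4688 = 712

S = 712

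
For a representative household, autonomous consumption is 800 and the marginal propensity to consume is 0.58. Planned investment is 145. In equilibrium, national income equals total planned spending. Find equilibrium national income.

Y = C + I = 800 + 0.58Y + 145
Y − 0.58Y = 945
0.42Y = 945, so Y = 945/0.42 = 2250

Y = 2250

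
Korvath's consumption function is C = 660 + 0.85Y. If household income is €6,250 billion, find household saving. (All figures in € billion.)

S = 277.5

C = 660 + 0.85(6250) = 660 + 5312.5 = 5972.5
S = Y − C = 6250 − 5972.5 = 277.5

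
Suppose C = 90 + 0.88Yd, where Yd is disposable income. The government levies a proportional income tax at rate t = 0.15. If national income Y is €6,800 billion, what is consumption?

C = 5176.4

Yd = (1 − 0.15)(6800) = 0.85(6800) = 5780
C = 90 + 0.88(5780) = 90 + 5086.4 = 5176.4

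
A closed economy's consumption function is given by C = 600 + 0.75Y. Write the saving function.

S = Y − C = Y − (600 + 0.75Y) = -600 + (1 − 0.75)Y

S = -600 + 0.25Y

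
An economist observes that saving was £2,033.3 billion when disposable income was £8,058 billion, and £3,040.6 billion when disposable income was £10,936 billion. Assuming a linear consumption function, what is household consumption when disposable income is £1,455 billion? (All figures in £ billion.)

MPS = ΔS/ΔY = (3040.6 − 2033.3)/(10936 − 8058) = 1007.3/2878 = 0.35
MPC = 1 − MPS = 0.65
Autonomous saving = 2033.3 − 0.35(8058) = -787, so a = 787
C = 787 + 0.65(1455) = 787 + 945.75 = 1732.75

C = 1732.75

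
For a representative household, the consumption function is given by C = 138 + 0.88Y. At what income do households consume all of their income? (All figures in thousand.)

Y = 1150

At break-even, C = Y: 138 + 0.88Y = Y
0.12Y = 138, so Y = 138/0.12 = 1150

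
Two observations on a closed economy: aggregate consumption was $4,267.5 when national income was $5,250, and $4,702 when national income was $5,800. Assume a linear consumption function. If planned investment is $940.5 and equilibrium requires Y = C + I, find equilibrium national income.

Y = 5050

MPC = (4702 − 4267.5)/(5800 − 5250) = 434.5/550 = 0.79
a = 4267.5 − 0.79(5250) = 120
Equilibrium: Y = 120 + 0.79Y + 940.5
0.21Y = 1060.5, so Y = 1060.5/0.21 = 5050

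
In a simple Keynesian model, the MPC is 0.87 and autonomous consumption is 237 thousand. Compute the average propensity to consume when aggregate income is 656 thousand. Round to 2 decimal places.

APC = 1.23

C = 237 + 0.87(656) = 807.72
APC = C/Y = 807.72/656 = 1.23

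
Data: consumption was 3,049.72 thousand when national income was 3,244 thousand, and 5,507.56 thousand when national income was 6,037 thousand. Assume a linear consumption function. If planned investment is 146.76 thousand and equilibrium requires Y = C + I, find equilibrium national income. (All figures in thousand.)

MPC = (5507.56 − 3049.72)/(6037 − 3244) = 2457.84/2793 = 0.88
a = 3049.72 − 0.88(3244) = 195
Equilibrium: Y = 195 + 0.88Y + 146.76
0.12Y = 341.76, so Y = 341.76/0.12 = 2848

Y = 2848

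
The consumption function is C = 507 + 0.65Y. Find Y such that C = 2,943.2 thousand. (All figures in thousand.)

507 + 0.65Y = 2943.2
0.65Y = 2436.2, so Y = 2436.2/0.65 = 3748

Y = 3748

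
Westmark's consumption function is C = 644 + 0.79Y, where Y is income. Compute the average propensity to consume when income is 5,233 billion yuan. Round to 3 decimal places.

C = 644 + 0.79(5233) = 4778.07
APC = C/Y = 4778.07/5233 = 0.913

APC = 0.913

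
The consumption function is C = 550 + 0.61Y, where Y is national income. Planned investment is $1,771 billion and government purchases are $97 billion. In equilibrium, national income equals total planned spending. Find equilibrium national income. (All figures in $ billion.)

Y = 6200

Y = C + I + G = 550 + 0.61Y + 1771 + 97
Y − 0.61Y = 2418
0.39Y = 2418, so Y = 2418/0.39 = 6200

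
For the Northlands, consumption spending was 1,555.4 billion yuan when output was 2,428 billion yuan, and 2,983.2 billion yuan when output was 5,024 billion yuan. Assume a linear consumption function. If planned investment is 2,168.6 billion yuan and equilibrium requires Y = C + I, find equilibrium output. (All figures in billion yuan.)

MPC = (2983.2 − 1555.4)/(5024 − 2428) = 1427.8/2596 = 0.55
a = 1555.4 − 0.55(2428) = 220
Equilibrium: Y = 220 + 0.55Y + 2168.6
0.45Y = 2388.6, so Y = 2388.6/0.45 = 5308

Y = 5308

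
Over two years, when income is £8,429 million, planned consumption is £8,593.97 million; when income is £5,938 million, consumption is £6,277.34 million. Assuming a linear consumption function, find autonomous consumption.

a = 755

MPC = ΔC/ΔY = (8593.97 − 6277.34)/(8429 − 5938) = 2316.63/2491 = 0.93
a = C − MPC·Y = 6277.34 − 0.93(5938) = 6277.34 − 5522.34 = 755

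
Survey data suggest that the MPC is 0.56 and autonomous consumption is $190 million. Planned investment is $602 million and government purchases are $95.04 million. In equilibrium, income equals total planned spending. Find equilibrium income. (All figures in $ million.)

Y = C + I + G = 190 + 0.56Y + 602 + 95.04
Y − 0.56Y = 887.04
0.44Y = 887.04, so Y = 887.04/0.44 = 2016

Y = 2016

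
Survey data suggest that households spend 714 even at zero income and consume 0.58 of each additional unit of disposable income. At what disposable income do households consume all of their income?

Y = 1700

At break-even, C = Y: 714 + 0.58Y = Y
0.42Y = 714, so Y = 714/0.42 = 1700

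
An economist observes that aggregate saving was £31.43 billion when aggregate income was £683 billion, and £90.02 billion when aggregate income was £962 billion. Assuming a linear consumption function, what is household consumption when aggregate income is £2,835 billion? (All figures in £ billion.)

C = 2351.65

MPS = ΔS/ΔY = (90.02 − 31.43)/(962 − 683) = 58.59/279 = 0.21
MPC = 1 − MPS = 0.79
Autonomous saving = 31.43 − 0.21(683) = -112, so a = 112
C = 112 + 0.79(2835) = 112 + 2239.65 = 2351.65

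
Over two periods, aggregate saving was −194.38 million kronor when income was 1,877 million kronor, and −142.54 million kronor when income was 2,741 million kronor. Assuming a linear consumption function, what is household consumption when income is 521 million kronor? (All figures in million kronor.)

C = 796.74

MPS = ΔS/ΔY = (-142.54 − (-194.38))/(2741 − 1877) = 51.84/864 = 0.06
MPC = 1 − MPS = 0.94
Autonomous saving = -194.38 − 0.06(1877) = -307, so a = 307
C = 307 + 0.94(521) = 307 + 489.74 = 796.74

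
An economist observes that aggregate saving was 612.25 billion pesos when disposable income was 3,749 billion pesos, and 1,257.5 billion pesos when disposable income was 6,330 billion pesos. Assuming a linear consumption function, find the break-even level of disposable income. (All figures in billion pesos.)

Y = 1300

MPS = ΔS/ΔY = (1257.5 − 612.25)/(6330 − 3749) = 645.25/2581 = 0.25
MPC = 1 − MPS = 0.75
From S(3749) = 612.25: −a + 0.25(3749) = 612.25, so a = 937.25 − 612.25 = 325
Break-even (S = 0): Y = a/MPS = 325/0.25 = 1300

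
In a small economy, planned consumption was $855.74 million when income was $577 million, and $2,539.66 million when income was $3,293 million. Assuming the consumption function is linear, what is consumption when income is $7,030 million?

MPC = (2539.66 − 855.74)/(3293 − 577) = 1683.92/2716 = 0.62
a = 855.74 − 0.62(577) = 855.74 − 357.74 = 498
C = 498 + 0.62(7030) = 498 + 4358.6 = 4856.6

C = 4856.6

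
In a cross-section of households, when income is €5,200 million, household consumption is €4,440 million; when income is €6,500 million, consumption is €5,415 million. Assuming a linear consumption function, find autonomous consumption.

a = 540

MPC = ΔC/ΔY = (5415 − 4440)/(6500 − 5200) = 975/1300 = 0.75
a = C − MPC·Y = 4440 − 0.75(5200) = 4440 − 3900 = 540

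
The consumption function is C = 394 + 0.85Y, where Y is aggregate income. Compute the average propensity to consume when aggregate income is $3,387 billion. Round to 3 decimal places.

APC = 0.966

C = 394 + 0.85(3387) = 3272.95
APC = C/Y = 3272.95/3387 = 0.966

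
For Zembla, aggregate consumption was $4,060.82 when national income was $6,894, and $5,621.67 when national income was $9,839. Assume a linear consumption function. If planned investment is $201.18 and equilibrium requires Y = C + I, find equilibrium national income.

MPC = (5621.67 − 4060.82)/(9839 − 6894) = 1560.85/2945 = 0.53
a = 4060.82 − 0.53(6894) = 407
Equilibrium: Y = 407 + 0.53Y + 201.18
0.47Y = 608.18, so Y = 608.18/0.47 = 1294

Y = 1294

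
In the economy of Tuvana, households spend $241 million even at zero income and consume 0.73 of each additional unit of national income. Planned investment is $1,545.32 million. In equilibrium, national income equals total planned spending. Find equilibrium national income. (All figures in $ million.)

Y = 6616

Y = C + I = 241 + 0.73Y + 1545.32
Y − 0.73Y = 1786.32
0.27Y = 1786.32, so Y = 1786.32/0.27 = 6616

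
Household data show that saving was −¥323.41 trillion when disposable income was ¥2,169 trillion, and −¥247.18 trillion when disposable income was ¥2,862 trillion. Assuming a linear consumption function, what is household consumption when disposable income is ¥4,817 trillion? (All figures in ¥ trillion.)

MPS = ΔS/ΔY = (-247.18 − (-323.41))/(2862 − 2169) = 76.23/693 = 0.11
MPC = 1 − MPS = 0.89
Autonomous saving = -323.41 − 0.11(2169) = -562, so a = 562
C = 562 + 0.89(4817) = 562 + 4287.13 = 4849.13

C = 4849.13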